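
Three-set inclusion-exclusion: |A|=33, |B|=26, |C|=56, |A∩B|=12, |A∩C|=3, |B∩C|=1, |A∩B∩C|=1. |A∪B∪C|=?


|A∪B∪C| = |A|+|B|+|C| - |A∩B|-|A∩C|-|B∩C| + |A∩B∩C|
= 33+26+56 - 12-3-1 + 1
= 115 - 16 + 1
= 100

|A ∪ B ∪ C| = 100


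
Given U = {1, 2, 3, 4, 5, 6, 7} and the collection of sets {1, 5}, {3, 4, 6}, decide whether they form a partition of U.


A partition requires: (1) non-empty parts, (2) pairwise disjoint, (3) union = U
Parts: {1, 5}, {3, 4, 6}
Union of parts: {1, 3, 4, 5, 6}
U = {1, 2, 3, 4, 5, 6, 7}
All non-empty? True
Pairwise disjoint? True
Covers U? False

No, not a valid partition


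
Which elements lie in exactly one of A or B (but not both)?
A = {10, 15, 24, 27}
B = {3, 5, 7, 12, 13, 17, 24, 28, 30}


A △ B = (A \ B) ∪ (B \ A) = elements in exactly one of A or B
A \ B = {10, 15, 27}
B \ A = {3, 5, 7, 12, 13, 17, 28, 30}
A △ B = {3, 5, 7, 10, 12, 13, 15, 17, 27, 28, 30}

A △ B = {3, 5, 7, 10, 12, 13, 15, 17, 27, 28, 30}


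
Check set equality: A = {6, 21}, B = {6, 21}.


Two sets are equal iff they have exactly the same elements.
A = {6, 21}
B = {6, 21}
Same elements → A = B

Yes, A = B


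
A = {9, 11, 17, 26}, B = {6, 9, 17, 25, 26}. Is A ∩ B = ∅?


Disjoint means A ∩ B = ∅.
A ∩ B = {9, 17, 26}
A ∩ B ≠ ∅, so A and B are NOT disjoint.

No, A and B are not disjoint (A ∩ B = {9, 17, 26})


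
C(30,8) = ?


C(n,k) = n! / (k!(n-k)!)
C(30,8) = 30! / (8!22!)
= 5852925

C(30,8) = 5852925


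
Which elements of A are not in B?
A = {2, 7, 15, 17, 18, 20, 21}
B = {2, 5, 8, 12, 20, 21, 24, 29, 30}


A \ B = elements in A but not in B
A = {2, 7, 15, 17, 18, 20, 21}
B = {2, 5, 8, 12, 20, 21, 24, 29, 30}
Remove from A any elements in B
A \ B = {7, 15, 17, 18}

A \ B = {7, 15, 17, 18}


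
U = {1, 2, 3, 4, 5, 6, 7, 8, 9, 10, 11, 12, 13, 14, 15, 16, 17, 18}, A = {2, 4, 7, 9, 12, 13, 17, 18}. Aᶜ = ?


Aᶜ = U \ A = elements in U but not in A
U = {1, 2, 3, 4, 5, 6, 7, 8, 9, 10, 11, 12, 13, 14, 15, 16, 17, 18}
A = {2, 4, 7, 9, 12, 13, 17, 18}
Aᶜ = {1, 3, 5, 6, 8, 10, 11, 14, 15, 16}

Aᶜ = {1, 3, 5, 6, 8, 10, 11, 14, 15, 16}


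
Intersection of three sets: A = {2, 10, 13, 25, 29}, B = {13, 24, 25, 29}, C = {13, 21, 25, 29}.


A ∩ B = {13, 25, 29}
(A ∩ B) ∩ C = {13, 25, 29}

A ∩ B ∩ C = {13, 25, 29}


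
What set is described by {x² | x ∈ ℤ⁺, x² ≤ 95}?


Checking each candidate:
Condition: positive perfect squares ≤ 95
Result = {1, 4, 9, 16, 25, 36, 49, 64, 81}

{1, 4, 9, 16, 25, 36, 49, 64, 81}


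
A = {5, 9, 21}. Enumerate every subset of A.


|A| = 3, so |P(A)| = 2^3 = 8
Enumerate subsets by cardinality (0 to 3):
∅, {5}, {9}, {21}, {5, 9}, {5, 21}, {9, 21}, {5, 9, 21}

P(A) has 8 subsets: ∅, {5}, {9}, {21}, {5, 9}, {5, 21}, {9, 21}, {5, 9, 21}


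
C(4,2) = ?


C(n,k) = n! / (k!(n-k)!)
C(4,2) = 4! / (2!2!)
= 6

C(4,2) = 6


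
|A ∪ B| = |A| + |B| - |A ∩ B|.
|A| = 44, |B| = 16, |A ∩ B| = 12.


|A ∪ B| = |A| + |B| - |A ∩ B|
= 44 + 16 - 12
= 48

|A ∪ B| = 48


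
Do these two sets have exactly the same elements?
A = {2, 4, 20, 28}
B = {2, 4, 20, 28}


Two sets are equal iff they have exactly the same elements.
A = {2, 4, 20, 28}
B = {2, 4, 20, 28}
Same elements → A = B

Yes, A = B


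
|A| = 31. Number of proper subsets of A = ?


Total subsets = 2^n = 2^31 = 2147483648
Proper subsets exclude the set itself: 2^n - 1
= 2147483648 - 1
= 2147483647

Number of proper subsets = 2147483647


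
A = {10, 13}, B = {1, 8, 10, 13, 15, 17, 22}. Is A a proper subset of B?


A ⊂ B requires: A ⊆ B AND A ≠ B.
A ⊆ B? Yes
A = B? No
A ⊂ B: Yes (A is a proper subset of B)

Yes, A ⊂ B


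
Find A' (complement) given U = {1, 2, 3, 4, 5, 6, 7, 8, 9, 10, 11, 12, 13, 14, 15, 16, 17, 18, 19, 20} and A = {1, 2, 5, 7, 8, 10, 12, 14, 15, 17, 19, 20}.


Aᶜ = U \ A = elements in U but not in A
U = {1, 2, 3, 4, 5, 6, 7, 8, 9, 10, 11, 12, 13, 14, 15, 16, 17, 18, 19, 20}
A = {1, 2, 5, 7, 8, 10, 12, 14, 15, 17, 19, 20}
Aᶜ = {3, 4, 6, 9, 11, 13, 16, 18}

Aᶜ = {3, 4, 6, 9, 11, 13, 16, 18}


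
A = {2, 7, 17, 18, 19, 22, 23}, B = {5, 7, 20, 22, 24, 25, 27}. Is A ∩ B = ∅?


Disjoint means A ∩ B = ∅.
A ∩ B = {7, 22}
A ∩ B ≠ ∅, so A and B are NOT disjoint.

No, A and B are not disjoint (A ∩ B = {7, 22})


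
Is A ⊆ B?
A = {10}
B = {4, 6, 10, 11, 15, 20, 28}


A ⊆ B means every element of A is in B.
All elements of A are in B.
So A ⊆ B.

Yes, A ⊆ B


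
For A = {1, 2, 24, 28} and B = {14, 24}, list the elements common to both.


A ∩ B = elements in both A and B
A = {1, 2, 24, 28}
B = {14, 24}
A ∩ B = {24}

A ∩ B = {24}


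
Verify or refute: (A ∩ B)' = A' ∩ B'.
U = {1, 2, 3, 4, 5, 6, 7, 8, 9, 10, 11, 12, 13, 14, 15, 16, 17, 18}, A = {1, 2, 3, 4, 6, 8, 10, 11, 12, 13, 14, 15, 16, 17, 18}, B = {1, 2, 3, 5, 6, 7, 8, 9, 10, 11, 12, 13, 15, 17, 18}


LHS: A ∩ B = {1, 2, 3, 6, 8, 10, 11, 12, 13, 15, 17, 18}
(A ∩ B)' = U \ (A ∩ B) = {4, 5, 7, 9, 14, 16}
A' = {5, 7, 9}, B' = {4, 14, 16}
Claimed RHS: A' ∩ B' = ∅
Identity is INVALID: LHS = {4, 5, 7, 9, 14, 16} but the RHS claimed here equals ∅. The correct form is (A ∩ B)' = A' ∪ B'.

Identity is invalid: (A ∩ B)' = {4, 5, 7, 9, 14, 16} but A' ∩ B' = ∅. The correct De Morgan law is (A ∩ B)' = A' ∪ B'.


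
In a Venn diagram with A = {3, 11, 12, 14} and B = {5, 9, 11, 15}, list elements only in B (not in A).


A = {3, 11, 12, 14}
B = {5, 9, 11, 15}
Region: only in B (not in A)
Elements: {5, 9, 15}

Elements only in B (not in A): {5, 9, 15}


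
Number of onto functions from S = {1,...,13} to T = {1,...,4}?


n = |S| = 13, k = |T| = 4. Surjections via inclusion-exclusion:
S(n,k) = Σ(-1)^i × C(k,i) × (k-i)^n, i=0 to k
i=0: (-1)^0×C(4,0)×4^13 = 67108864
i=1: (-1)^1×C(4,1)×3^13 = -6377292
i=2: (-1)^2×C(4,2)×2^13 = 49152
i=3: (-1)^3×C(4,3)×1^13 = -4
i=4: (-1)^4×C(4,4)×0^13 = 0
Total = 60780720

Number of surjections = 60780720


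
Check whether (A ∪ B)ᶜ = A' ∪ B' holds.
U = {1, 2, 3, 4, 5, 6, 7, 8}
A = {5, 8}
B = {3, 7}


LHS: A ∪ B = {3, 5, 7, 8}
(A ∪ B)' = U \ (A ∪ B) = {1, 2, 4, 6}
A' = {1, 2, 3, 4, 6, 7}, B' = {1, 2, 4, 5, 6, 8}
Claimed RHS: A' ∪ B' = {1, 2, 3, 4, 5, 6, 7, 8}
Identity is INVALID: LHS = {1, 2, 4, 6} but the RHS claimed here equals {1, 2, 3, 4, 5, 6, 7, 8}. The correct form is (A ∪ B)' = A' ∩ B'.

Identity is invalid: (A ∪ B)' = {1, 2, 4, 6} but A' ∪ B' = {1, 2, 3, 4, 5, 6, 7, 8}. The correct De Morgan law is (A ∪ B)' = A' ∩ B'.


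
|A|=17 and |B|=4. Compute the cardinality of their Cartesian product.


|A × B| = |A| × |B|
= 17 × 4
= 68

|A × B| = 68


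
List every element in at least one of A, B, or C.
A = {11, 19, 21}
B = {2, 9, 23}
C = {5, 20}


A ∪ B = {2, 9, 11, 19, 21, 23}
(A ∪ B) ∪ C = {2, 5, 9, 11, 19, 20, 21, 23}

A ∪ B ∪ C = {2, 5, 9, 11, 19, 20, 21, 23}


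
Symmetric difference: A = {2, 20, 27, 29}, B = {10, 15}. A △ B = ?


A △ B = (A \ B) ∪ (B \ A) = elements in exactly one of A or B
A \ B = {2, 20, 27, 29}
B \ A = {10, 15}
A △ B = {2, 10, 15, 20, 27, 29}

A △ B = {2, 10, 15, 20, 27, 29}


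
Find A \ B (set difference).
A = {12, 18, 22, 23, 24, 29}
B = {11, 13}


A \ B = elements in A but not in B
A = {12, 18, 22, 23, 24, 29}
B = {11, 13}
Remove from A any elements in B
A \ B = {12, 18, 22, 23, 24, 29}

A \ B = {12, 18, 22, 23, 24, 29}


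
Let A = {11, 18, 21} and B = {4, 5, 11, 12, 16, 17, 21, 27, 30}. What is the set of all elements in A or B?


A ∪ B = all elements in A or B (or both)
A = {11, 18, 21}
B = {4, 5, 11, 12, 16, 17, 21, 27, 30}
A ∪ B = {4, 5, 11, 12, 16, 17, 18, 21, 27, 30}

A ∪ B = {4, 5, 11, 12, 16, 17, 18, 21, 27, 30}


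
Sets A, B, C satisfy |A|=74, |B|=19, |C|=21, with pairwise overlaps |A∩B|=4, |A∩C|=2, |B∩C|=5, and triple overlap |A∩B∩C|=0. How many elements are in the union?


|A∪B∪C| = |A|+|B|+|C| - |A∩B|-|A∩C|-|B∩C| + |A∩B∩C|
= 74+19+21 - 4-2-5 + 0
= 114 - 11 + 0
= 103

|A ∪ B ∪ C| = 103


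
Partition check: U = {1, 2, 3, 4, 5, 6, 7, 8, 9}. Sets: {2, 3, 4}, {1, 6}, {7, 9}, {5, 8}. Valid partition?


A partition requires: (1) non-empty parts, (2) pairwise disjoint, (3) union = U
Parts: {2, 3, 4}, {1, 6}, {7, 9}, {5, 8}
Union of parts: {1, 2, 3, 4, 5, 6, 7, 8, 9}
U = {1, 2, 3, 4, 5, 6, 7, 8, 9}
All non-empty? True
Pairwise disjoint? True
Covers U? True

Yes, valid partition


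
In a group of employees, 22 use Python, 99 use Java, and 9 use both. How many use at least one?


|A ∪ B| = |A| + |B| - |A ∩ B|
= 22 + 99 - 9
= 112

|A ∪ B| = 112


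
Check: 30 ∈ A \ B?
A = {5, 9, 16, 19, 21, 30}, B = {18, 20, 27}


A = {5, 9, 16, 19, 21, 30}, B = {18, 20, 27}
A \ B = elements in A but not in B
A \ B = {5, 9, 16, 19, 21, 30}
Checking if 30 ∈ A \ B
30 is in A \ B → True

30 ∈ A \ B


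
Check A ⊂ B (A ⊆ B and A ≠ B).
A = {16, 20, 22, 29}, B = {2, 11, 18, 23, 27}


A ⊂ B requires: A ⊆ B AND A ≠ B.
A ⊆ B? No
A ⊄ B, so A is not a proper subset.

No, A is not a proper subset of B


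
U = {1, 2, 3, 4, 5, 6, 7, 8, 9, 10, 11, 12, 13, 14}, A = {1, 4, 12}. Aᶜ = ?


Aᶜ = U \ A = elements in U but not in A
U = {1, 2, 3, 4, 5, 6, 7, 8, 9, 10, 11, 12, 13, 14}
A = {1, 4, 12}
Aᶜ = {2, 3, 5, 6, 7, 8, 9, 10, 11, 13, 14}

Aᶜ = {2, 3, 5, 6, 7, 8, 9, 10, 11, 13, 14}


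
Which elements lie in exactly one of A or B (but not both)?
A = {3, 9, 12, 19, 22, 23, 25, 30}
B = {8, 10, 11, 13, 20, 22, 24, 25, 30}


A △ B = (A \ B) ∪ (B \ A) = elements in exactly one of A or B
A \ B = {3, 9, 12, 19, 23}
B \ A = {8, 10, 11, 13, 20, 24}
A △ B = {3, 8, 9, 10, 11, 12, 13, 19, 20, 23, 24}

A △ B = {3, 8, 9, 10, 11, 12, 13, 19, 20, 23, 24}


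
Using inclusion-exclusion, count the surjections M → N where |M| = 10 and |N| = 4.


n = |M| = 10, k = |N| = 4. Surjections via inclusion-exclusion:
S(n,k) = Σ(-1)^i × C(k,i) × (k-i)^n, i=0 to k
i=0: (-1)^0×C(4,0)×4^10 = 1048576
i=1: (-1)^1×C(4,1)×3^10 = -236196
i=2: (-1)^2×C(4,2)×2^10 = 6144
i=3: (-1)^3×C(4,3)×1^10 = -4
i=4: (-1)^4×C(4,4)×0^10 = 0
Total = 818520

Number of surjections = 818520


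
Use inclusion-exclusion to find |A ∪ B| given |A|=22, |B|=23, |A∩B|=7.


|A ∪ B| = |A| + |B| - |A ∩ B|
= 22 + 23 - 7
= 38

|A ∪ B| = 38


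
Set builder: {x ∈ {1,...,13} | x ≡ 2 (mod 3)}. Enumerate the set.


Checking each candidate:
Condition: x in {1,...,13} with x ≡ 2 (mod 3)
Result = {2, 5, 8, 11}

{2, 5, 8, 11}


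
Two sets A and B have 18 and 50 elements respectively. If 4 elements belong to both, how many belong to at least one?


|A ∪ B| = |A| + |B| - |A ∩ B|
= 18 + 50 - 4
= 64

|A ∪ B| = 64


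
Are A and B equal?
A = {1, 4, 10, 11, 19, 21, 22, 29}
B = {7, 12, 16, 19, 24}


Two sets are equal iff they have exactly the same elements.
A = {1, 4, 10, 11, 19, 21, 22, 29}
B = {7, 12, 16, 19, 24}
Differences: {1, 4, 7, 10, 11, 12, 16, 21, 22, 24, 29}
A ≠ B

No, A ≠ B


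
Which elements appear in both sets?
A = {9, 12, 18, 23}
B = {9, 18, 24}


A ∩ B = elements in both A and B
A = {9, 12, 18, 23}
B = {9, 18, 24}
A ∩ B = {9, 18}

A ∩ B = {9, 18}


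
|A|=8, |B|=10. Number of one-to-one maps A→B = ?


An injection sends each of |A| = 8 inputs to a distinct output in B.
# injections = |B|·(|B|-1)·…·(|B|-|A|+1) = 10! / (10 - 8)!
= 10 × 9 × 8 × 7 × 6 × 5 × 4 × 3
= 1814400

Number of injections = 1814400


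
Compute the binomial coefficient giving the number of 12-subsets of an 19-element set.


C(n,k) = n! / (k!(n-k)!)
C(19,12) = 19! / (12!7!)
= 50388

C(19,12) = 50388


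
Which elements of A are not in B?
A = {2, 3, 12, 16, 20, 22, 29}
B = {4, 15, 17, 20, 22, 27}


A \ B = elements in A but not in B
A = {2, 3, 12, 16, 20, 22, 29}
B = {4, 15, 17, 20, 22, 27}
Remove from A any elements in B
A \ B = {2, 3, 12, 16, 29}

A \ B = {2, 3, 12, 16, 29}


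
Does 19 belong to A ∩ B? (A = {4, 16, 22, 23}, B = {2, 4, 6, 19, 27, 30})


A = {4, 16, 22, 23}, B = {2, 4, 6, 19, 27, 30}
A ∩ B = elements in both A and B
A ∩ B = {4}
Checking if 19 ∈ A ∩ B
19 is not in A ∩ B → False

19 ∉ A ∩ B


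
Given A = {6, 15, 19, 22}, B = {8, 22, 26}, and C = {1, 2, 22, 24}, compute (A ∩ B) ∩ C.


A ∩ B = {22}
(A ∩ B) ∩ C = {22}

A ∩ B ∩ C = {22}


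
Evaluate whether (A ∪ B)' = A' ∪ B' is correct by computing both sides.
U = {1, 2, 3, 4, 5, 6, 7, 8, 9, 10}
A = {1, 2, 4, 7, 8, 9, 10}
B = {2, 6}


LHS: A ∪ B = {1, 2, 4, 6, 7, 8, 9, 10}
(A ∪ B)' = U \ (A ∪ B) = {3, 5}
A' = {3, 5, 6}, B' = {1, 3, 4, 5, 7, 8, 9, 10}
Claimed RHS: A' ∪ B' = {1, 3, 4, 5, 6, 7, 8, 9, 10}
Identity is INVALID: LHS = {3, 5} but the RHS claimed here equals {1, 3, 4, 5, 6, 7, 8, 9, 10}. The correct form is (A ∪ B)' = A' ∩ B'.

Identity is invalid: (A ∪ B)' = {3, 5} but A' ∪ B' = {1, 3, 4, 5, 6, 7, 8, 9, 10}. The correct De Morgan law is (A ∪ B)' = A' ∩ B'.


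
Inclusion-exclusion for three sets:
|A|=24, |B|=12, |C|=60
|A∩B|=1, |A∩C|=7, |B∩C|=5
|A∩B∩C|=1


|A∪B∪C| = |A|+|B|+|C| - |A∩B|-|A∩C|-|B∩C| + |A∩B∩C|
= 24+12+60 - 1-7-5 + 1
= 96 - 13 + 1
= 84

|A ∪ B ∪ C| = 84


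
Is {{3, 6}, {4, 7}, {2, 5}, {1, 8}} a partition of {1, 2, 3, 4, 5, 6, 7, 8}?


A partition requires: (1) non-empty parts, (2) pairwise disjoint, (3) union = U
Parts: {3, 6}, {4, 7}, {2, 5}, {1, 8}
Union of parts: {1, 2, 3, 4, 5, 6, 7, 8}
U = {1, 2, 3, 4, 5, 6, 7, 8}
All non-empty? True
Pairwise disjoint? True
Covers U? True

Yes, valid partition


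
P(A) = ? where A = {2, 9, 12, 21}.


|A| = 4, so |P(A)| = 2^4 = 16
Enumerate subsets by cardinality (0 to 4):
∅, {2}, {9}, {12}, {21}, {2, 9}, {2, 12}, {2, 21}, {9, 12}, {9, 21}, {12, 21}, {2, 9, 12}, {2, 9, 21}, {2, 12, 21}, {9, 12, 21}, {2, 9, 12, 21}

P(A) has 16 subsets: ∅, {2}, {9}, {12}, {21}, {2, 9}, {2, 12}, {2, 21}, {9, 12}, {9, 21}, {12, 21}, {2, 9, 12}, {2, 9, 21}, {2, 12, 21}, {9, 12, 21}, {2, 9, 12, 21}


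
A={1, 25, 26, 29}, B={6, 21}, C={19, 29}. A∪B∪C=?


A ∪ B = {1, 6, 21, 25, 26, 29}
(A ∪ B) ∪ C = {1, 6, 19, 21, 25, 26, 29}

A ∪ B ∪ C = {1, 6, 19, 21, 25, 26, 29}


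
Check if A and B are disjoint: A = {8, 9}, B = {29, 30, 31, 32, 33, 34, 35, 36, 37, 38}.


Disjoint means A ∩ B = ∅.
A ∩ B = ∅
A ∩ B = ∅, so A and B are disjoint.

Yes, A and B are disjoint


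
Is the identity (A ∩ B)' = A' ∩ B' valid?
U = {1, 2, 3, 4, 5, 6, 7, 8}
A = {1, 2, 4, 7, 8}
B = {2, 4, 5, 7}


LHS: A ∩ B = {2, 4, 7}
(A ∩ B)' = U \ (A ∩ B) = {1, 3, 5, 6, 8}
A' = {3, 5, 6}, B' = {1, 3, 6, 8}
Claimed RHS: A' ∩ B' = {3, 6}
Identity is INVALID: LHS = {1, 3, 5, 6, 8} but the RHS claimed here equals {3, 6}. The correct form is (A ∩ B)' = A' ∪ B'.

Identity is invalid: (A ∩ B)' = {1, 3, 5, 6, 8} but A' ∩ B' = {3, 6}. The correct De Morgan law is (A ∩ B)' = A' ∪ B'.


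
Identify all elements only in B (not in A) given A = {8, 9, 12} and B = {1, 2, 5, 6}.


A = {8, 9, 12}
B = {1, 2, 5, 6}
Region: only in B (not in A)
Elements: {1, 2, 5, 6}

Elements only in B (not in A): {1, 2, 5, 6}


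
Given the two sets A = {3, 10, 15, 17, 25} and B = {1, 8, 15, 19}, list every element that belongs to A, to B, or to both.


A ∪ B = all elements in A or B (or both)
A = {3, 10, 15, 17, 25}
B = {1, 8, 15, 19}
A ∪ B = {1, 3, 8, 10, 15, 17, 19, 25}

A ∪ B = {1, 3, 8, 10, 15, 17, 19, 25}


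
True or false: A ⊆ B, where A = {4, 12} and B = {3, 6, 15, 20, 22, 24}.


A ⊆ B means every element of A is in B.
Elements in A not in B: {4, 12}
So A ⊄ B.

No, A ⊄ B


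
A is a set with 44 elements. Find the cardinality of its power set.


Number of subsets = 2^n
= 2^44
= 17592186044416

|P(A)| = 17592186044416


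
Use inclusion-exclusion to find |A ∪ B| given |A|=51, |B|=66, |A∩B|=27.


|A ∪ B| = |A| + |B| - |A ∩ B|
= 51 + 66 - 27
= 90

|A ∪ B| = 90


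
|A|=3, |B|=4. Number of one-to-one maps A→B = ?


An injection sends each of |A| = 3 inputs to a distinct output in B.
# injections = |B|·(|B|-1)·…·(|B|-|A|+1) = 4! / (4 - 3)!
= 4 × 3 × 2
= 24

Number of injections = 24


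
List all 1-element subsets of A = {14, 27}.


|A| = 2, so A has C(2,1) = 2 subsets of size 1.
Enumerate by choosing 1 elements from A at a time:
{14}, {27}

1-element subsets (2 total): {14}, {27}


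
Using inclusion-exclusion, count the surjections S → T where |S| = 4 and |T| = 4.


n = |S| = 4, k = |T| = 4. Surjections via inclusion-exclusion:
S(n,k) = Σ(-1)^i × C(k,i) × (k-i)^n, i=0 to k
i=0: (-1)^0×C(4,0)×4^4 = 256
i=1: (-1)^1×C(4,1)×3^4 = -324
i=2: (-1)^2×C(4,2)×2^4 = 96
i=3: (-1)^3×C(4,3)×1^4 = -4
i=4: (-1)^4×C(4,4)×0^4 = 0
Total = 24

Number of surjections = 24


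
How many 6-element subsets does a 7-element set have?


C(n,k) = n! / (k!(n-k)!)
C(7,6) = 7! / (6!1!)
= 7

C(7,6) = 7


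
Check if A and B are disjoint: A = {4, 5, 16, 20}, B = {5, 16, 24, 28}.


Disjoint means A ∩ B = ∅.
A ∩ B = {5, 16}
A ∩ B ≠ ∅, so A and B are NOT disjoint.

No, A and B are not disjoint (A ∩ B = {5, 16})


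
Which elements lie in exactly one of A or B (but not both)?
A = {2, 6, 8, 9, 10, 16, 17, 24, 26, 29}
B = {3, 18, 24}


A △ B = (A \ B) ∪ (B \ A) = elements in exactly one of A or B
A \ B = {2, 6, 8, 9, 10, 16, 17, 26, 29}
B \ A = {3, 18}
A △ B = {2, 3, 6, 8, 9, 10, 16, 17, 18, 26, 29}

A △ B = {2, 3, 6, 8, 9, 10, 16, 17, 18, 26, 29}


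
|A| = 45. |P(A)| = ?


Number of subsets = 2^n
= 2^45
= 35184372088832

|P(A)| = 35184372088832


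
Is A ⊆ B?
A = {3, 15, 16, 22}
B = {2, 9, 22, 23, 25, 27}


A ⊆ B means every element of A is in B.
Elements in A not in B: {3, 15, 16}
So A ⊄ B.

No, A ⊄ B


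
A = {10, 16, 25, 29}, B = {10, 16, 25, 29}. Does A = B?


Two sets are equal iff they have exactly the same elements.
A = {10, 16, 25, 29}
B = {10, 16, 25, 29}
Same elements → A = B

Yes, A = B


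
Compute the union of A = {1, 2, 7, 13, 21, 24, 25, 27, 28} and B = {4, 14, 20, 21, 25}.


A ∪ B = all elements in A or B (or both)
A = {1, 2, 7, 13, 21, 24, 25, 27, 28}
B = {4, 14, 20, 21, 25}
A ∪ B = {1, 2, 4, 7, 13, 14, 20, 21, 24, 25, 27, 28}

A ∪ B = {1, 2, 4, 7, 13, 14, 20, 21, 24, 25, 27, 28}


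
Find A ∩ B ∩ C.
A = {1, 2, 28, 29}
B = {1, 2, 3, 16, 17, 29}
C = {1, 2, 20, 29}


A ∩ B = {1, 2, 29}
(A ∩ B) ∩ C = {1, 2, 29}

A ∩ B ∩ C = {1, 2, 29}


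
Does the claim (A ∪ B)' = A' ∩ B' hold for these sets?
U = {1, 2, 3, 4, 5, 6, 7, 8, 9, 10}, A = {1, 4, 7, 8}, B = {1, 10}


LHS: A ∪ B = {1, 4, 7, 8, 10}
(A ∪ B)' = U \ (A ∪ B) = {2, 3, 5, 6, 9}
A' = {2, 3, 5, 6, 9, 10}, B' = {2, 3, 4, 5, 6, 7, 8, 9}
Claimed RHS: A' ∩ B' = {2, 3, 5, 6, 9}
Identity is VALID: LHS = RHS = {2, 3, 5, 6, 9} ✓

Identity is valid. (A ∪ B)' = A' ∩ B' = {2, 3, 5, 6, 9}


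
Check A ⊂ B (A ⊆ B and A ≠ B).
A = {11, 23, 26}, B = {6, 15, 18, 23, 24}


A ⊂ B requires: A ⊆ B AND A ≠ B.
A ⊆ B? No
A ⊄ B, so A is not a proper subset.

No, A is not a proper subset of B


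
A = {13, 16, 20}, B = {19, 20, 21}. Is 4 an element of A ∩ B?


A = {13, 16, 20}, B = {19, 20, 21}
A ∩ B = elements in both A and B
A ∩ B = {20}
Checking if 4 ∈ A ∩ B
4 is not in A ∩ B → False

4 ∉ A ∩ B


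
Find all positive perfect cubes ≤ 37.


Checking each candidate:
Condition: positive perfect cubes ≤ 37
Result = {1, 8, 27}

{1, 8, 27}


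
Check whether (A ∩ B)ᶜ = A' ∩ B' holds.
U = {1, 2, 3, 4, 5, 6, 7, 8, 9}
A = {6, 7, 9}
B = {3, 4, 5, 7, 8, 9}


LHS: A ∩ B = {7, 9}
(A ∩ B)' = U \ (A ∩ B) = {1, 2, 3, 4, 5, 6, 8}
A' = {1, 2, 3, 4, 5, 8}, B' = {1, 2, 6}
Claimed RHS: A' ∩ B' = {1, 2}
Identity is INVALID: LHS = {1, 2, 3, 4, 5, 6, 8} but the RHS claimed here equals {1, 2}. The correct form is (A ∩ B)' = A' ∪ B'.

Identity is invalid: (A ∩ B)' = {1, 2, 3, 4, 5, 6, 8} but A' ∩ B' = {1, 2}. The correct De Morgan law is (A ∩ B)' = A' ∪ B'.


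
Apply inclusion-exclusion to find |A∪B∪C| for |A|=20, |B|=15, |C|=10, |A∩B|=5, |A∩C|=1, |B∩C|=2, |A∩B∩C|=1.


|A∪B∪C| = |A|+|B|+|C| - |A∩B|-|A∩C|-|B∩C| + |A∩B∩C|
= 20+15+10 - 5-1-2 + 1
= 45 - 8 + 1
= 38

|A ∪ B ∪ C| = 38


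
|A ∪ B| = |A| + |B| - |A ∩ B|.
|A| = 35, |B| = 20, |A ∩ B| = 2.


|A ∪ B| = |A| + |B| - |A ∩ B|
= 35 + 20 - 2
= 53

|A ∪ B| = 53


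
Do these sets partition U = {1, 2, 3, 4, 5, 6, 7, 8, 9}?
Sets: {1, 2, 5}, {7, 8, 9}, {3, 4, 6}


A partition requires: (1) non-empty parts, (2) pairwise disjoint, (3) union = U
Parts: {1, 2, 5}, {7, 8, 9}, {3, 4, 6}
Union of parts: {1, 2, 3, 4, 5, 6, 7, 8, 9}
U = {1, 2, 3, 4, 5, 6, 7, 8, 9}
All non-empty? True
Pairwise disjoint? True
Covers U? True

Yes, valid partition


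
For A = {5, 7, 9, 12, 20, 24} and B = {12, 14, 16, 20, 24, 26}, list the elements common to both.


A ∩ B = elements in both A and B
A = {5, 7, 9, 12, 20, 24}
B = {12, 14, 16, 20, 24, 26}
A ∩ B = {12, 20, 24}

A ∩ B = {12, 20, 24}


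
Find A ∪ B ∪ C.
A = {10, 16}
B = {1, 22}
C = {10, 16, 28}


A ∪ B = {1, 10, 16, 22}
(A ∪ B) ∪ C = {1, 10, 16, 22, 28}

A ∪ B ∪ C = {1, 10, 16, 22, 28}


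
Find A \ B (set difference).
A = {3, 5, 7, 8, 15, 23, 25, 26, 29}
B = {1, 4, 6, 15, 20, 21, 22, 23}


A \ B = elements in A but not in B
A = {3, 5, 7, 8, 15, 23, 25, 26, 29}
B = {1, 4, 6, 15, 20, 21, 22, 23}
Remove from A any elements in B
A \ B = {3, 5, 7, 8, 25, 26, 29}

A \ B = {3, 5, 7, 8, 25, 26, 29}


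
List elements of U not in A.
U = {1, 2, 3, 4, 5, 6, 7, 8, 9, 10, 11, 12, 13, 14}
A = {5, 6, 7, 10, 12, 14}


Aᶜ = U \ A = elements in U but not in A
U = {1, 2, 3, 4, 5, 6, 7, 8, 9, 10, 11, 12, 13, 14}
A = {5, 6, 7, 10, 12, 14}
Aᶜ = {1, 2, 3, 4, 8, 9, 11, 13}

Aᶜ = {1, 2, 3, 4, 8, 9, 11, 13}


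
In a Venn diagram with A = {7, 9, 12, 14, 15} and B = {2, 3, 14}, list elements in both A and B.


A = {7, 9, 12, 14, 15}
B = {2, 3, 14}
Region: in both A and B
Elements: {14}

Elements in both A and B: {14}


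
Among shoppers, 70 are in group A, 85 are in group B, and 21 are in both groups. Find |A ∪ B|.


|A ∪ B| = |A| + |B| - |A ∩ B|
= 70 + 85 - 21
= 134

|A ∪ B| = 134


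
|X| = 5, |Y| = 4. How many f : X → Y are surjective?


n = |X| = 5, k = |Y| = 4. Surjections via inclusion-exclusion:
S(n,k) = Σ(-1)^i × C(k,i) × (k-i)^n, i=0 to k
i=0: (-1)^0×C(4,0)×4^5 = 1024
i=1: (-1)^1×C(4,1)×3^5 = -972
i=2: (-1)^2×C(4,2)×2^5 = 192
i=3: (-1)^3×C(4,3)×1^5 = -4
i=4: (-1)^4×C(4,4)×0^5 = 0
Total = 240

Number of surjections = 240


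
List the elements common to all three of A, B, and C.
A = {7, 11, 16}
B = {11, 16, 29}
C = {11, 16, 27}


A ∩ B = {11, 16}
(A ∩ B) ∩ C = {11, 16}

A ∩ B ∩ C = {11, 16}


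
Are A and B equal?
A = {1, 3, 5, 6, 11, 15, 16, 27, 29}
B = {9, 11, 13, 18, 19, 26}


Two sets are equal iff they have exactly the same elements.
A = {1, 3, 5, 6, 11, 15, 16, 27, 29}
B = {9, 11, 13, 18, 19, 26}
Differences: {1, 3, 5, 6, 9, 13, 15, 16, 18, 19, 26, 27, 29}
A ≠ B

No, A ≠ B


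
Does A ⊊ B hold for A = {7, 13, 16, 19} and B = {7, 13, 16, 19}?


A ⊂ B requires: A ⊆ B AND A ≠ B.
A ⊆ B? Yes
A = B? Yes
A = B, so A is not a PROPER subset.

No, A is not a proper subset of B


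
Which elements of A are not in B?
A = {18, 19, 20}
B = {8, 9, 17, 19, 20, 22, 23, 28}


A \ B = elements in A but not in B
A = {18, 19, 20}
B = {8, 9, 17, 19, 20, 22, 23, 28}
Remove from A any elements in B
A \ B = {18}

A \ B = {18}


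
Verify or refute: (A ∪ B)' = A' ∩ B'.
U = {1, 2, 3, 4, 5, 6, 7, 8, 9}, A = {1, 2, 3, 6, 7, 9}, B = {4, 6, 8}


LHS: A ∪ B = {1, 2, 3, 4, 6, 7, 8, 9}
(A ∪ B)' = U \ (A ∪ B) = {5}
A' = {4, 5, 8}, B' = {1, 2, 3, 5, 7, 9}
Claimed RHS: A' ∩ B' = {5}
Identity is VALID: LHS = RHS = {5} ✓

Identity is valid. (A ∪ B)' = A' ∩ B' = {5}


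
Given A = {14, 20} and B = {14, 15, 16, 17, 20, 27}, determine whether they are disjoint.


Disjoint means A ∩ B = ∅.
A ∩ B = {14, 20}
A ∩ B ≠ ∅, so A and B are NOT disjoint.

No, A and B are not disjoint (A ∩ B = {14, 20})


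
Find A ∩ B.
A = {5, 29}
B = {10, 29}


A ∩ B = elements in both A and B
A = {5, 29}
B = {10, 29}
A ∩ B = {29}

A ∩ B = {29}


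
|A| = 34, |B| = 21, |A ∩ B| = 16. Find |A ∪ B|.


|A ∪ B| = |A| + |B| - |A ∩ B|
= 34 + 21 - 16
= 39

|A ∪ B| = 39


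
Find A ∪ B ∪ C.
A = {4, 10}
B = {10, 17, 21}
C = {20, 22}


A ∪ B = {4, 10, 17, 21}
(A ∪ B) ∪ C = {4, 10, 17, 20, 21, 22}

A ∪ B ∪ C = {4, 10, 17, 20, 21, 22}


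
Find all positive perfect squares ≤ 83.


Checking each candidate:
Condition: positive perfect squares ≤ 83
Result = {1, 4, 9, 16, 25, 36, 49, 64, 81}

{1, 4, 9, 16, 25, 36, 49, 64, 81}


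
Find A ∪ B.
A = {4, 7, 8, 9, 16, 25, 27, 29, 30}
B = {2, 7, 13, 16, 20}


A ∪ B = all elements in A or B (or both)
A = {4, 7, 8, 9, 16, 25, 27, 29, 30}
B = {2, 7, 13, 16, 20}
A ∪ B = {2, 4, 7, 8, 9, 13, 16, 20, 25, 27, 29, 30}

A ∪ B = {2, 4, 7, 8, 9, 13, 16, 20, 25, 27, 29, 30}


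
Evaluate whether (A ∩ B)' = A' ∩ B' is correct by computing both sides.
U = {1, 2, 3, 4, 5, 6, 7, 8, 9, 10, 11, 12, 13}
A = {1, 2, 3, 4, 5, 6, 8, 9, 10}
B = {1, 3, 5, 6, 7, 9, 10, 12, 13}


LHS: A ∩ B = {1, 3, 5, 6, 9, 10}
(A ∩ B)' = U \ (A ∩ B) = {2, 4, 7, 8, 11, 12, 13}
A' = {7, 11, 12, 13}, B' = {2, 4, 8, 11}
Claimed RHS: A' ∩ B' = {11}
Identity is INVALID: LHS = {2, 4, 7, 8, 11, 12, 13} but the RHS claimed here equals {11}. The correct form is (A ∩ B)' = A' ∪ B'.

Identity is invalid: (A ∩ B)' = {2, 4, 7, 8, 11, 12, 13} but A' ∩ B' = {11}. The correct De Morgan law is (A ∩ B)' = A' ∪ B'.


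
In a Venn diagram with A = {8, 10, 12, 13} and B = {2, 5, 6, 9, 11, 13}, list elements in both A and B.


A = {8, 10, 12, 13}
B = {2, 5, 6, 9, 11, 13}
Region: in both A and B
Elements: {13}

Elements in both A and B: {13}


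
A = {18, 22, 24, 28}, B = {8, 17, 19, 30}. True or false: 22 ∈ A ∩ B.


A = {18, 22, 24, 28}, B = {8, 17, 19, 30}
A ∩ B = elements in both A and B
A ∩ B = ∅
Checking if 22 ∈ A ∩ B
22 is not in A ∩ B → False

22 ∉ A ∩ B


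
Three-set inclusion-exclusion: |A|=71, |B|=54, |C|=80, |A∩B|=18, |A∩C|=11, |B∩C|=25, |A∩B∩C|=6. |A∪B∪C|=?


|A∪B∪C| = |A|+|B|+|C| - |A∩B|-|A∩C|-|B∩C| + |A∩B∩C|
= 71+54+80 - 18-11-25 + 6
= 205 - 54 + 6
= 157

|A ∪ B ∪ C| = 157


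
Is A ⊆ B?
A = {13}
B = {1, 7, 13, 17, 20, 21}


A ⊆ B means every element of A is in B.
All elements of A are in B.
So A ⊆ B.

Yes, A ⊆ B


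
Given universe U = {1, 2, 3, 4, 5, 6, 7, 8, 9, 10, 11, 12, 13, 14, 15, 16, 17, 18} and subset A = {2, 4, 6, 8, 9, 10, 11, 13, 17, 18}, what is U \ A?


Aᶜ = U \ A = elements in U but not in A
U = {1, 2, 3, 4, 5, 6, 7, 8, 9, 10, 11, 12, 13, 14, 15, 16, 17, 18}
A = {2, 4, 6, 8, 9, 10, 11, 13, 17, 18}
Aᶜ = {1, 3, 5, 7, 12, 14, 15, 16}

Aᶜ = {1, 3, 5, 7, 12, 14, 15, 16}


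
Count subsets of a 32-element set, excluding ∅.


Total subsets = 2^n = 2^32 = 4294967296
Non-empty subsets exclude the empty set: 2^n - 1
= 4294967296 - 1
= 4294967295

Number of non-empty subsets = 4294967295


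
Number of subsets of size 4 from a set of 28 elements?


C(n,k) = n! / (k!(n-k)!)
C(28,4) = 28! / (4!24!)
= 20475

C(28,4) = 20475


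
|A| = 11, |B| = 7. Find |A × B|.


|A × B| = |A| × |B|
= 11 × 7
= 77

|A × B| = 77


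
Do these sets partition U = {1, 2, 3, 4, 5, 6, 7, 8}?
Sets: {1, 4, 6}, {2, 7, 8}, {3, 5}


A partition requires: (1) non-empty parts, (2) pairwise disjoint, (3) union = U
Parts: {1, 4, 6}, {2, 7, 8}, {3, 5}
Union of parts: {1, 2, 3, 4, 5, 6, 7, 8}
U = {1, 2, 3, 4, 5, 6, 7, 8}
All non-empty? True
Pairwise disjoint? True
Covers U? True

Yes, valid partition


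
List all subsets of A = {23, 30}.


|A| = 2, so |P(A)| = 2^2 = 4
Enumerate subsets by cardinality (0 to 2):
∅, {23}, {30}, {23, 30}

P(A) has 4 subsets: ∅, {23}, {30}, {23, 30}


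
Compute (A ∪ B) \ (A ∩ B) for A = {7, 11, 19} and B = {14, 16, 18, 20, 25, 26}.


A △ B = (A \ B) ∪ (B \ A) = elements in exactly one of A or B
A \ B = {7, 11, 19}
B \ A = {14, 16, 18, 20, 25, 26}
A △ B = {7, 11, 14, 16, 18, 19, 20, 25, 26}

A △ B = {7, 11, 14, 16, 18, 19, 20, 25, 26}


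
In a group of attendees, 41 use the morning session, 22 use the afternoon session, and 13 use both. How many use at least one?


|A ∪ B| = |A| + |B| - |A ∩ B|
= 41 + 22 - 13
= 50

|A ∪ B| = 50


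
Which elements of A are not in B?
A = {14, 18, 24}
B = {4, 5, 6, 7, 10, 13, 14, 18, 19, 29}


A \ B = elements in A but not in B
A = {14, 18, 24}
B = {4, 5, 6, 7, 10, 13, 14, 18, 19, 29}
Remove from A any elements in B
A \ B = {24}

A \ B = {24}


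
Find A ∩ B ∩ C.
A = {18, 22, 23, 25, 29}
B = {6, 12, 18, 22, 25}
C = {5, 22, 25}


A ∩ B = {18, 22, 25}
(A ∩ B) ∩ C = {22, 25}

A ∩ B ∩ C = {22, 25}


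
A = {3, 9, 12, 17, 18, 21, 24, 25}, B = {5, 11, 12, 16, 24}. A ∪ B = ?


A ∪ B = all elements in A or B (or both)
A = {3, 9, 12, 17, 18, 21, 24, 25}
B = {5, 11, 12, 16, 24}
A ∪ B = {3, 5, 9, 11, 12, 16, 17, 18, 21, 24, 25}

A ∪ B = {3, 5, 9, 11, 12, 16, 17, 18, 21, 24, 25}


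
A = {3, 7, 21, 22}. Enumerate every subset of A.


|A| = 4, so |P(A)| = 2^4 = 16
Enumerate subsets by cardinality (0 to 4):
∅, {3}, {7}, {21}, {22}, {3, 7}, {3, 21}, {3, 22}, {7, 21}, {7, 22}, {21, 22}, {3, 7, 21}, {3, 7, 22}, {3, 21, 22}, {7, 21, 22}, {3, 7, 21, 22}

P(A) has 16 subsets: ∅, {3}, {7}, {21}, {22}, {3, 7}, {3, 21}, {3, 22}, {7, 21}, {7, 22}, {21, 22}, {3, 7, 21}, {3, 7, 22}, {3, 21, 22}, {7, 21, 22}, {3, 7, 21, 22}


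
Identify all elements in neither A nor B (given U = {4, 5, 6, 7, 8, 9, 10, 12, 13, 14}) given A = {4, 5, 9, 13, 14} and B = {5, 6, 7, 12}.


A = {4, 5, 9, 13, 14}
B = {5, 6, 7, 12}
Region: in neither A nor B (given U = {4, 5, 6, 7, 8, 9, 10, 12, 13, 14})
Elements: {8, 10}

Elements in neither A nor B (given U = {4, 5, 6, 7, 8, 9, 10, 12, 13, 14}): {8, 10}


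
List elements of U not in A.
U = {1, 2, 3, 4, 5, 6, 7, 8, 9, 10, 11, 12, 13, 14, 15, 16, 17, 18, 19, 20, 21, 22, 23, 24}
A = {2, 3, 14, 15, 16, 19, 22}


Aᶜ = U \ A = elements in U but not in A
U = {1, 2, 3, 4, 5, 6, 7, 8, 9, 10, 11, 12, 13, 14, 15, 16, 17, 18, 19, 20, 21, 22, 23, 24}
A = {2, 3, 14, 15, 16, 19, 22}
Aᶜ = {1, 4, 5, 6, 7, 8, 9, 10, 11, 12, 13, 17, 18, 20, 21, 23, 24}

Aᶜ = {1, 4, 5, 6, 7, 8, 9, 10, 11, 12, 13, 17, 18, 20, 21, 23, 24}


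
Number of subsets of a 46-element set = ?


Number of subsets = 2^n
= 2^46
= 70368744177664

|P(A)| = 70368744177664


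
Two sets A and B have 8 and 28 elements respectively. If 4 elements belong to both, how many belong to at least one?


|A ∪ B| = |A| + |B| - |A ∩ B|
= 8 + 28 - 4
= 32

|A ∪ B| = 32


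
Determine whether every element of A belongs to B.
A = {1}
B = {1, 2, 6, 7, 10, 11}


A ⊆ B means every element of A is in B.
All elements of A are in B.
So A ⊆ B.

Yes, A ⊆ B


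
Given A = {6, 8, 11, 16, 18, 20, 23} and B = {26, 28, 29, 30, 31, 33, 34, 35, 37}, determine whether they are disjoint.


Disjoint means A ∩ B = ∅.
A ∩ B = ∅
A ∩ B = ∅, so A and B are disjoint.

Yes, A and B are disjoint


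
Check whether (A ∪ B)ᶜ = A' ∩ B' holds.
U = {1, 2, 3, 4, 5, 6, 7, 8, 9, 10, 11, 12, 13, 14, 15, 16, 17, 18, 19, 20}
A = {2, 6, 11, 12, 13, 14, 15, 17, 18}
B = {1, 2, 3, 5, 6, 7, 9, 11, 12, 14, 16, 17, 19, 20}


LHS: A ∪ B = {1, 2, 3, 5, 6, 7, 9, 11, 12, 13, 14, 15, 16, 17, 18, 19, 20}
(A ∪ B)' = U \ (A ∪ B) = {4, 8, 10}
A' = {1, 3, 4, 5, 7, 8, 9, 10, 16, 19, 20}, B' = {4, 8, 10, 13, 15, 18}
Claimed RHS: A' ∩ B' = {4, 8, 10}
Identity is VALID: LHS = RHS = {4, 8, 10} ✓

Identity is valid. (A ∪ B)' = A' ∩ B' = {4, 8, 10}


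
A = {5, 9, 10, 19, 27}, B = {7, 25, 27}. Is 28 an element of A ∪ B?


A = {5, 9, 10, 19, 27}, B = {7, 25, 27}
A ∪ B = all elements in A or B
A ∪ B = {5, 7, 9, 10, 19, 25, 27}
Checking if 28 ∈ A ∪ B
28 is not in A ∪ B → False

28 ∉ A ∪ B


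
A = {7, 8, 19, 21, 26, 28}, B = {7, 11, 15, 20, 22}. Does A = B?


Two sets are equal iff they have exactly the same elements.
A = {7, 8, 19, 21, 26, 28}
B = {7, 11, 15, 20, 22}
Differences: {8, 11, 15, 19, 20, 21, 22, 26, 28}
A ≠ B

No, A ≠ B


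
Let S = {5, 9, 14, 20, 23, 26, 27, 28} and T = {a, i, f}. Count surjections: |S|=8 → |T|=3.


n = |S| = 8, k = |T| = 3. Surjections via inclusion-exclusion:
S(n,k) = Σ(-1)^i × C(k,i) × (k-i)^n, i=0 to k
i=0: (-1)^0×C(3,0)×3^8 = 6561
i=1: (-1)^1×C(3,1)×2^8 = -768
i=2: (-1)^2×C(3,2)×1^8 = 3
i=3: (-1)^3×C(3,3)×0^8 = 0
Total = 5796

Number of surjections = 5796


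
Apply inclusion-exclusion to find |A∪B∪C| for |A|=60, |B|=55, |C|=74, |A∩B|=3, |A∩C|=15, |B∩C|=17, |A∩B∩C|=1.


|A∪B∪C| = |A|+|B|+|C| - |A∩B|-|A∩C|-|B∩C| + |A∩B∩C|
= 60+55+74 - 3-15-17 + 1
= 189 - 35 + 1
= 155

|A ∪ B ∪ C| = 155


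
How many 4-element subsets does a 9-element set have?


C(n,k) = n! / (k!(n-k)!)
C(9,4) = 9! / (4!5!)
= 126

C(9,4) = 126


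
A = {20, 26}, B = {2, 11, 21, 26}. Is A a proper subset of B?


A ⊂ B requires: A ⊆ B AND A ≠ B.
A ⊆ B? No
A ⊄ B, so A is not a proper subset.

No, A is not a proper subset of B


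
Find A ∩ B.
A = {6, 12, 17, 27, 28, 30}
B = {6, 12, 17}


A ∩ B = elements in both A and B
A = {6, 12, 17, 27, 28, 30}
B = {6, 12, 17}
A ∩ B = {6, 12, 17}

A ∩ B = {6, 12, 17}


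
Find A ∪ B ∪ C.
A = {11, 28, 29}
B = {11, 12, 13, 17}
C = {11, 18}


A ∪ B = {11, 12, 13, 17, 28, 29}
(A ∪ B) ∪ C = {11, 12, 13, 17, 18, 28, 29}

A ∪ B ∪ C = {11, 12, 13, 17, 18, 28, 29}


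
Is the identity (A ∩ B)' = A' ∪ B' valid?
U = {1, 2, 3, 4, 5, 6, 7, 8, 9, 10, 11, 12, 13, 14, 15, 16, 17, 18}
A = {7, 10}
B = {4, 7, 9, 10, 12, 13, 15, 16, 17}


LHS: A ∩ B = {7, 10}
(A ∩ B)' = U \ (A ∩ B) = {1, 2, 3, 4, 5, 6, 8, 9, 11, 12, 13, 14, 15, 16, 17, 18}
A' = {1, 2, 3, 4, 5, 6, 8, 9, 11, 12, 13, 14, 15, 16, 17, 18}, B' = {1, 2, 3, 5, 6, 8, 11, 14, 18}
Claimed RHS: A' ∪ B' = {1, 2, 3, 4, 5, 6, 8, 9, 11, 12, 13, 14, 15, 16, 17, 18}
Identity is VALID: LHS = RHS = {1, 2, 3, 4, 5, 6, 8, 9, 11, 12, 13, 14, 15, 16, 17, 18} ✓

Identity is valid. (A ∩ B)' = A' ∪ B' = {1, 2, 3, 4, 5, 6, 8, 9, 11, 12, 13, 14, 15, 16, 17, 18}


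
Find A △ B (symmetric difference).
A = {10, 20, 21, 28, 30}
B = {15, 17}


A △ B = (A \ B) ∪ (B \ A) = elements in exactly one of A or B
A \ B = {10, 20, 21, 28, 30}
B \ A = {15, 17}
A △ B = {10, 15, 17, 20, 21, 28, 30}

A △ B = {10, 15, 17, 20, 21, 28, 30}


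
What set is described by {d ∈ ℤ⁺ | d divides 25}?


Checking each candidate:
Condition: positive divisors of 25
Result = {1, 5, 25}

{1, 5, 25}


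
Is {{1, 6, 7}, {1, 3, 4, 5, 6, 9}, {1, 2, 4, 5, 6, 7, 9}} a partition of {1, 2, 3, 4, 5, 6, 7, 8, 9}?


A partition requires: (1) non-empty parts, (2) pairwise disjoint, (3) union = U
Parts: {1, 6, 7}, {1, 3, 4, 5, 6, 9}, {1, 2, 4, 5, 6, 7, 9}
Union of parts: {1, 2, 3, 4, 5, 6, 7, 9}
U = {1, 2, 3, 4, 5, 6, 7, 8, 9}
All non-empty? True
Pairwise disjoint? False
Covers U? False

No, not a valid partition


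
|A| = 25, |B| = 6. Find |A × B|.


|A × B| = |A| × |B|
= 25 × 6
= 150

|A × B| = 150


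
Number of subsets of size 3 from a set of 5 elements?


C(n,k) = n! / (k!(n-k)!)
C(5,3) = 5! / (3!2!)
= 10

C(5,3) = 10


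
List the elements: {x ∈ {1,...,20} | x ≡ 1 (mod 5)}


Checking each candidate:
Condition: x in {1,...,20} with x ≡ 1 (mod 5)
Result = {1, 6, 11, 16}

{1, 6, 11, 16}


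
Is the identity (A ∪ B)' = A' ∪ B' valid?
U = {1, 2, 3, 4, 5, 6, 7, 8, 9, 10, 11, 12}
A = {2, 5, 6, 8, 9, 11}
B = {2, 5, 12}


LHS: A ∪ B = {2, 5, 6, 8, 9, 11, 12}
(A ∪ B)' = U \ (A ∪ B) = {1, 3, 4, 7, 10}
A' = {1, 3, 4, 7, 10, 12}, B' = {1, 3, 4, 6, 7, 8, 9, 10, 11}
Claimed RHS: A' ∪ B' = {1, 3, 4, 6, 7, 8, 9, 10, 11, 12}
Identity is INVALID: LHS = {1, 3, 4, 7, 10} but the RHS claimed here equals {1, 3, 4, 6, 7, 8, 9, 10, 11, 12}. The correct form is (A ∪ B)' = A' ∩ B'.

Identity is invalid: (A ∪ B)' = {1, 3, 4, 7, 10} but A' ∪ B' = {1, 3, 4, 6, 7, 8, 9, 10, 11, 12}. The correct De Morgan law is (A ∪ B)' = A' ∩ B'.


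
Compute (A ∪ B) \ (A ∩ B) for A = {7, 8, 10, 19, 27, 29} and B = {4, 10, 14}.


A △ B = (A \ B) ∪ (B \ A) = elements in exactly one of A or B
A \ B = {7, 8, 19, 27, 29}
B \ A = {4, 14}
A △ B = {4, 7, 8, 14, 19, 27, 29}

A △ B = {4, 7, 8, 14, 19, 27, 29}


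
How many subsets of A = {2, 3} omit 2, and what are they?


A subset of A that omits 2 is a subset of A \ {2}, so there are 2^(n-1) = 2^1 = 2 of them.
Subsets excluding 2: ∅, {3}

Subsets excluding 2 (2 total): ∅, {3}


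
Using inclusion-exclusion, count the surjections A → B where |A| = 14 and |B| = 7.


n = |A| = 14, k = |B| = 7. Surjections via inclusion-exclusion:
S(n,k) = Σ(-1)^i × C(k,i) × (k-i)^n, i=0 to k
i=0: (-1)^0×C(7,0)×7^14 = 678223072849
i=1: (-1)^1×C(7,1)×6^14 = -548549148672
i=2: (-1)^2×C(7,2)×5^14 = 128173828125
i=3: (-1)^3×C(7,3)×4^14 = -9395240960
i=4: (-1)^4×C(7,4)×3^14 = 167403915
i=5: (-1)^5×C(7,5)×2^14 = -344064
i=6: (-1)^6×C(7,6)×1^14 = 7
i=7: (-1)^7×C(7,7)×0^14 = 0
Total = 248619571200

Number of surjections = 248619571200


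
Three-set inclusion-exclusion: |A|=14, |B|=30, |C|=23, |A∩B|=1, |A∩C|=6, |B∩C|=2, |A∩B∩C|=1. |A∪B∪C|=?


|A∪B∪C| = |A|+|B|+|C| - |A∩B|-|A∩C|-|B∩C| + |A∩B∩C|
= 14+30+23 - 1-6-2 + 1
= 67 - 9 + 1
= 59

|A ∪ B ∪ C| = 59


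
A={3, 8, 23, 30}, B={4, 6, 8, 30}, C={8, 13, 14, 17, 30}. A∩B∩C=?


A ∩ B = {8, 30}
(A ∩ B) ∩ C = {8, 30}

A ∩ B ∩ C = {8, 30}


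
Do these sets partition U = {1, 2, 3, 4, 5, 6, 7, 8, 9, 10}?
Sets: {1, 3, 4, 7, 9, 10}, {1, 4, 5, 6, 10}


A partition requires: (1) non-empty parts, (2) pairwise disjoint, (3) union = U
Parts: {1, 3, 4, 7, 9, 10}, {1, 4, 5, 6, 10}
Union of parts: {1, 3, 4, 5, 6, 7, 9, 10}
U = {1, 2, 3, 4, 5, 6, 7, 8, 9, 10}
All non-empty? True
Pairwise disjoint? False
Covers U? False

No, not a valid partition


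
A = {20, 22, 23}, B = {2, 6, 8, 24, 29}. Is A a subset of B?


A ⊆ B means every element of A is in B.
Elements in A not in B: {20, 22, 23}
So A ⊄ B.

No, A ⊄ B


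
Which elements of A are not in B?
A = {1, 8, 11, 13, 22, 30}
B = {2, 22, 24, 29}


A \ B = elements in A but not in B
A = {1, 8, 11, 13, 22, 30}
B = {2, 22, 24, 29}
Remove from A any elements in B
A \ B = {1, 8, 11, 13, 30}

A \ B = {1, 8, 11, 13, 30}


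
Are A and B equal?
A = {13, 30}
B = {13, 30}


Two sets are equal iff they have exactly the same elements.
A = {13, 30}
B = {13, 30}
Same elements → A = B

Yes, A = B


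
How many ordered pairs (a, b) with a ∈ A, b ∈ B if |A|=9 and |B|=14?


|A × B| = |A| × |B|
= 9 × 14
= 126

|A × B| = 126


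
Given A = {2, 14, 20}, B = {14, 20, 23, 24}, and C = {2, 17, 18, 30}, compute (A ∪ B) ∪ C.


A ∪ B = {2, 14, 20, 23, 24}
(A ∪ B) ∪ C = {2, 14, 17, 18, 20, 23, 24, 30}

A ∪ B ∪ C = {2, 14, 17, 18, 20, 23, 24, 30}


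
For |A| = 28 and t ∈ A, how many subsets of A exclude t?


Subsets of A avoiding t are subsets of A \ {t}, which has 27 elements.
Count = 2^(n-1) = 2^27
= 134217728

Number of subsets avoiding t = 134217728


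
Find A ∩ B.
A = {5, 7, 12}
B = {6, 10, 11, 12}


A ∩ B = elements in both A and B
A = {5, 7, 12}
B = {6, 10, 11, 12}
A ∩ B = {12}

A ∩ B = {12}
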